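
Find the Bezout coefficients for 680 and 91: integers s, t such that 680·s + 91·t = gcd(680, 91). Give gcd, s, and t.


Euclidean algorithm on (680, 91) — divide until remainder is 0:
  680 = 7 · 91 + 43
  91 = 2 · 43 + 5
  43 = 8 · 5 + 3
  5 = 1 · 3 + 2
  3 = 1 · 2 + 1
  2 = 2 · 1 + 0
gcd(680, 91) = 1.
Track Bezout coefficients alongside the remainders: start with r₀ = 680 = a·1 + b·0 (s = 1, t = 0) and r₁ = 91 = a·0 + b·1 (s = 0, t = 1); each new remainder r_{k+1} = r_{k-1} − q_k·r_k inherits s_{k+1} = s_{k-1} − q_k·s_k, t_{k+1} = t_{k-1} − q_k·t_k, so r_k = a·s_k + b·t_k at every step:
  q = 7: r = 43, s = 1 − 7·0 = 1, t = 0 − 7·1 = -7  (check: 680·1 + 91·(-7) = 43)
  q = 2: r = 5, s = 0 − 2·1 = -2, t = 1 − 2·(-7) = 15  (check: 680·(-2) + 91·15 = 5)
  q = 8: r = 3, s = 1 − 8·(-2) = 17, t = -7 − 8·15 = -127  (check: 680·17 + 91·(-127) = 3)
  q = 1: r = 2, s = -2 − 1·17 = -19, t = 15 − 1·(-127) = 142  (check: 680·(-19) + 91·142 = 2)
  q = 1: r = 1, s = 17 − 1·(-19) = 36, t = -127 − 1·142 = -269  (check: 680·36 + 91·(-269) = 1)
The row with r = 1 (the gcd) gives the Bezout coefficients s = 36, t = -269.
Result: 680 · (36) + 91 · (-269) = 1.

gcd(680, 91) = 1; s = 36, t = -269 (check: 680·36 + 91·(-269) = 1).


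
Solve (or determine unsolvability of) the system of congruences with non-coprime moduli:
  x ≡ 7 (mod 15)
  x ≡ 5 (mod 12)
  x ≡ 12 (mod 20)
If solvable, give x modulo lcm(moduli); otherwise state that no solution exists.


Moduli 15, 12, 20 are not pairwise coprime, so CRT works modulo lcm(m_i) when all pairwise compatibility conditions hold.
Pairwise compatibility: gcd(m_i, m_j) must divide a_i - a_j for every pair.
Merge one congruence at a time:
  Start: x ≡ 7 (mod 15).
  Combine with x ≡ 5 (mod 12): gcd(15, 12) = 3, and 5 - 7 = -2 is NOT divisible by 3.
    ⇒ system is inconsistent (no integer solution).

No solution (the system is inconsistent).


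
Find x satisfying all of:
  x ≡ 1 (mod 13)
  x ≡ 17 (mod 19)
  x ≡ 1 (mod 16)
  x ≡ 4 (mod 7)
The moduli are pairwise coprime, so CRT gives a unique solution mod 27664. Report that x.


Product of moduli M = 13 · 19 · 16 · 7 = 27664.
Merge one congruence at a time:
  Start: x ≡ 1 (mod 13).
  Combine with x ≡ 17 (mod 19); new modulus lcm = 247.
    Write x = 1 + 13·t and substitute into x ≡ 17 (mod 19): 13·t ≡ 17 − 1 = 16 (mod 19).
    The inverse of 13 mod 19 is 3 (since 13·3 = 39 = 2·19 + 1), so t ≡ 3·16 = 48 ≡ 10 (mod 19).
    Then x = 1 + 13·10 = 131, valid modulo lcm(13, 19) = 247: x ≡ 131 (mod 247).
  Combine with x ≡ 1 (mod 16); new modulus lcm = 3952.
    Write x = 131 + 247·t and substitute into x ≡ 1 (mod 16): 247·t ≡ 1 − 131 = -130 (mod 16).
    Reduce coefficients mod 16: 7·t ≡ 14 (mod 16).
    The inverse of 7 mod 16 is 7 (since 7·7 = 49 = 3·16 + 1), so t ≡ 7·14 = 98 ≡ 2 (mod 16).
    Then x = 131 + 247·2 = 625, valid modulo lcm(247, 16) = 3952: x ≡ 625 (mod 3952).
  Combine with x ≡ 4 (mod 7); new modulus lcm = 27664.
    Write x = 625 + 3952·t and substitute into x ≡ 4 (mod 7): 3952·t ≡ 4 − 625 = -621 (mod 7).
    Reduce coefficients mod 7: 4·t ≡ 2 (mod 7).
    The inverse of 4 mod 7 is 2 (since 4·2 = 8 = 1·7 + 1), so t ≡ 2·2 = 4 ≡ 4 (mod 7).
    Then x = 625 + 3952·4 = 16433, valid modulo lcm(3952, 7) = 27664: x ≡ 16433 (mod 27664).
Verify against each original: 16433 mod 13 = 1, 16433 mod 19 = 17, 16433 mod 16 = 1, 16433 mod 7 = 4.

x ≡ 16433 (mod 27664).


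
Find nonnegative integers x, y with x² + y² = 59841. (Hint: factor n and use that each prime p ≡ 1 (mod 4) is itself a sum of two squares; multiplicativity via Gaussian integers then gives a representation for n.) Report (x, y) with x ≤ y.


Step 1: Factor n = 59841 = 3^2 · 61 · 109.
Step 2: Check the mod-4 condition on each prime factor: 3 ≡ 3 (mod 4), exponent 2 (must be even); 61 ≡ 1 (mod 4), exponent 1; 109 ≡ 1 (mod 4), exponent 1.
All primes ≡ 3 (mod 4) appear to even exponent (or don't appear), so by the two-squares theorem n IS expressible as a sum of two squares.
Step 3: Build a representation. Group n = k² · m with k = 3 and m = 61 · 109 = 6649 (a product of primes ≡ 1 (mod 4)); a representation of m scales to one of n via (k·x)² + (k·y)² = k²(x² + y²). Each prime p ≡ 1 (mod 4) is itself a sum of two squares; find a² by testing p − a² for a perfect square:
  61: 61 − 1² = 60, 61 − 2² = 57, 61 − 3² = 52, 61 − 4² = 45, 61 − 5² = 36 = 6² ⇒ 61 = 5² + 6².
  109: 109 − 1² = 108, 109 − 2² = 105, 109 − 3² = 100 = 10² ⇒ 109 = 3² + 10².
  Combine using the Brahmagupta–Fibonacci identity (a² + b²)(c² + d²) = (ac − bd)² + (ad + bc)² = (ac + bd)² + (ad − bc)²:
  61 · 109 = 6649: from (5² + 6²)(3² + 10²), take (5·3 − 6·10, 5·10 + 6·3) = (15 − 60, 50 + 18) = (-45, 68); dropping signs (only squares matter) gives (45, 68); check 45² + 68² = 2025 + 4624 = 6649 ✓.
  Scale by k = 3: (3·45, 3·68) = (135, 204).
Step 4: Order so x ≤ y and verify: 135² + 204² = 18225 + 41616 = 59841 = n. ✓

n = 59841 = 135² + 204² (one valid representation with x ≤ y).


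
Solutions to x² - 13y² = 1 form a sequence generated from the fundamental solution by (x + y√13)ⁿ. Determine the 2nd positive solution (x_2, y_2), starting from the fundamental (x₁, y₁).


Step 1: Find the fundamental solution (x₁, y₁) of x² - 13y² = 1.
  Expand √13 as a continued fraction. a₀ = ⌊√13⌋ = 3; iterate m_{k+1} = d_k·a_k − m_k, d_{k+1} = (13 − m_{k+1}²)/d_k, a_{k+1} = ⌊(a₀ + m_{k+1})/d_{k+1}⌋ (starting m₀ = 0, d₀ = 1), with convergents p_k = a_k·p_{k-1} + p_{k-2}, q_k = a_k·q_{k-1} + q_{k-2} (p₋₁ = 1, q₋₁ = 0):
  k = 0: a₀ = 3; p₀/q₀ = 3/1; p₀² − 13·q₀² = 9 − 13 = -4.
  k = 1: m = 3, d = 4, a = ⌊(3 + 3)/4⌋ = 1; p/q = (1·3 + 1)/(1·1 + 0) = 4/1; p² − 13·q² = 16 − 13 = 3.
  k = 2: m = 1, d = 3, a = ⌊(3 + 1)/3⌋ = 1; p/q = (1·4 + 3)/(1·1 + 1) = 7/2; p² − 13·q² = 49 − 52 = -3.
  k = 3: m = 2, d = 3, a = ⌊(3 + 2)/3⌋ = 1; p/q = (1·7 + 4)/(1·2 + 1) = 11/3; p² − 13·q² = 121 − 117 = 4.
  k = 4: m = 1, d = 4, a = ⌊(3 + 1)/4⌋ = 1; p/q = (1·11 + 7)/(1·3 + 2) = 18/5; p² − 13·q² = 324 − 325 = -1.
  k = 5: m = 3, d = 1, a = ⌊(3 + 3)/1⌋ = 6; p/q = (6·18 + 11)/(6·5 + 3) = 119/33; p² − 13·q² = 14161 − 14157 = 4.
  k = 6: m = 3, d = 4, a = ⌊(3 + 3)/4⌋ = 1; p/q = (1·119 + 18)/(1·33 + 5) = 137/38; p² − 13·q² = 18769 − 18772 = -3.
  k = 7: m = 1, d = 3, a = ⌊(3 + 1)/3⌋ = 1; p/q = (1·137 + 119)/(1·38 + 33) = 256/71; p² − 13·q² = 65536 − 65533 = 3.
  k = 8: m = 2, d = 3, a = ⌊(3 + 2)/3⌋ = 1; p/q = (1·256 + 137)/(1·71 + 38) = 393/109; p² − 13·q² = 154449 − 154453 = -4.
  k = 9: m = 1, d = 4, a = ⌊(3 + 1)/4⌋ = 1; p/q = (1·393 + 256)/(1·109 + 71) = 649/180; p² − 13·q² = 421201 − 421200 = 1.
  The first convergent with p² − 13·q² = 1 gives the fundamental solution (x₁, y₁) = (649, 180).
Step 2: Apply the recurrence (x_{n+1}, y_{n+1}) = (x₁x_n + 13y₁y_n, x₁y_n + y₁x_n) repeatedly.
  From (x_1, y_1) = (649, 180): x_2 = 649·649 + 13·180·180 = 842401; y_2 = 649·180 + 180·649 = 233640.
Step 3: Verify x_2² - 13·y_2² = 709639444801 - 709639444800 = 1 (should be 1). ✓

(x_1, y_1) = (649, 180); (x_2, y_2) = (842401, 233640).


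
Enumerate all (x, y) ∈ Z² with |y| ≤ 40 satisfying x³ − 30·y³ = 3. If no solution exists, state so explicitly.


The equation is x³ - 30y³ = 3. For fixed y, x³ = 30·y³ + 3, so a solution requires the RHS to be a perfect cube.
Strategy: iterate y from -40 to 40, compute RHS = 30·y³ + 3, and check whether it is a (positive or negative) perfect cube.
Check small values of y:
  y = 0: RHS = 3 is not a perfect cube.
  y = 1: RHS = 33 is not a perfect cube.
  y = -1: RHS = -27 = (-3)³ ⇒ x = -3 works.
  y = 2: RHS = 243 is not a perfect cube.
  y = -2: RHS = -237 is not a perfect cube.
  y = 3: RHS = 813 is not a perfect cube.
  y = -3: RHS = -807 is not a perfect cube.
Continuing the search up to |y| = 40 finds no further solutions beyond those listed.
Collected solutions: (-3, -1).

Solutions (with |y| ≤ 40): (-3, -1).


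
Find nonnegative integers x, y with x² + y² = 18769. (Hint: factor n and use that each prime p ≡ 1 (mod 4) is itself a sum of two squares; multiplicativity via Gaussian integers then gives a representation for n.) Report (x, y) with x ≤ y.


Step 1: Factor n = 18769 = 137^2.
Step 2: Check the mod-4 condition on each prime factor: 137 ≡ 1 (mod 4), exponent 2.
All primes ≡ 3 (mod 4) appear to even exponent (or don't appear), so by the two-squares theorem n IS expressible as a sum of two squares.
Step 3: Build a representation. Here n = 137 · 137 is a product of primes ≡ 1 (mod 4). Each prime p ≡ 1 (mod 4) is itself a sum of two squares; find a² by testing p − a² for a perfect square:
  137: 137 − 1² = 136, 137 − 2² = 133, 137 − 3² = 128, 137 − 4² = 121 = 11² ⇒ 137 = 4² + 11².
  Combine using the Brahmagupta–Fibonacci identity (a² + b²)(c² + d²) = (ac − bd)² + (ad + bc)² = (ac + bd)² + (ad − bc)²:
  137 · 137 = 18769: from (4² + 11²)(4² + 11²), take (4·4 − 11·11, 4·11 + 11·4) = (16 − 121, 44 + 44) = (-105, 88); dropping signs (only squares matter) gives (105, 88); check 105² + 88² = 11025 + 7744 = 18769 ✓.
Step 4: Order so x ≤ y and verify: 88² + 105² = 7744 + 11025 = 18769 = n. ✓

n = 18769 = 88² + 105² (one valid representation with x ≤ y).


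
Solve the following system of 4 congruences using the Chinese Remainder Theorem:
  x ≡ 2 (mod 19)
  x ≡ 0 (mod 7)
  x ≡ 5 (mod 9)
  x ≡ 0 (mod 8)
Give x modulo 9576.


Product of moduli M = 19 · 7 · 9 · 8 = 9576.
Merge one congruence at a time:
  Start: x ≡ 2 (mod 19).
  Combine with x ≡ 0 (mod 7); new modulus lcm = 133.
    Write x = 2 + 19·t and substitute into x ≡ 0 (mod 7): 19·t ≡ 0 − 2 = -2 (mod 7).
    Reduce coefficients mod 7: 5·t ≡ 5 (mod 7).
    The inverse of 5 mod 7 is 3 (since 5·3 = 15 = 2·7 + 1), so t ≡ 3·5 = 15 ≡ 1 (mod 7).
    Then x = 2 + 19·1 = 21, valid modulo lcm(19, 7) = 133: x ≡ 21 (mod 133).
  Combine with x ≡ 5 (mod 9); new modulus lcm = 1197.
    Write x = 21 + 133·t and substitute into x ≡ 5 (mod 9): 133·t ≡ 5 − 21 = -16 (mod 9).
    Reduce coefficients mod 9: 7·t ≡ 2 (mod 9).
    The inverse of 7 mod 9 is 4 (since 7·4 = 28 = 3·9 + 1), so t ≡ 4·2 = 8 ≡ 8 (mod 9).
    Then x = 21 + 133·8 = 1085, valid modulo lcm(133, 9) = 1197: x ≡ 1085 (mod 1197).
  Combine with x ≡ 0 (mod 8); new modulus lcm = 9576.
    Write x = 1085 + 1197·t and substitute into x ≡ 0 (mod 8): 1197·t ≡ 0 − 1085 = -1085 (mod 8).
    Reduce coefficients mod 8: 5·t ≡ 3 (mod 8).
    The inverse of 5 mod 8 is 5 (since 5·5 = 25 = 3·8 + 1), so t ≡ 5·3 = 15 ≡ 7 (mod 8).
    Then x = 1085 + 1197·7 = 9464, valid modulo lcm(1197, 8) = 9576: x ≡ 9464 (mod 9576).
Verify against each original: 9464 mod 19 = 2, 9464 mod 7 = 0, 9464 mod 9 = 5, 9464 mod 8 = 0.

x ≡ 9464 (mod 9576).


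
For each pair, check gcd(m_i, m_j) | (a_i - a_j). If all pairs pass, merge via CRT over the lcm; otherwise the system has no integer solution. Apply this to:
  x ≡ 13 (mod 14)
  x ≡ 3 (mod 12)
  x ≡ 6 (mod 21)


Moduli 14, 12, 21 are not pairwise coprime, so CRT works modulo lcm(m_i) when all pairwise compatibility conditions hold.
Pairwise compatibility: gcd(m_i, m_j) must divide a_i - a_j for every pair.
Merge one congruence at a time:
  Start: x ≡ 13 (mod 14).
  Combine with x ≡ 3 (mod 12): gcd(14, 12) = 2; 3 - 13 = -10, which IS divisible by 2, so compatible.
    Write x = 13 + 14·t and substitute into x ≡ 3 (mod 12): 14·t ≡ 3 − 13 = -10 (mod 12).
    Divide the congruence (and modulus) by g = 2: 7·t ≡ -5 (mod 6).
    Reduce coefficients mod 6: 1·t ≡ 1 (mod 6).
    So t ≡ 1 (mod 6).
    Then x = 13 + 14·1 = 27, valid modulo lcm(14, 12) = 84: x ≡ 27 (mod 84).
  Combine with x ≡ 6 (mod 21): gcd(84, 21) = 21; 6 - 27 = -21, which IS divisible by 21, so compatible.
    Write x = 27 + 84·t and substitute into x ≡ 6 (mod 21): 84·t ≡ 6 − 27 = -21 (mod 21).
    Divide the congruence (and modulus) by g = 21: 4·t ≡ -1 (mod 1).
    Modulo 1 every t works; take t = 0.
    Then x = 27 + 84·0 = 27, valid modulo lcm(84, 21) = 84: x ≡ 27 (mod 84).
Verify: 27 mod 14 = 13, 27 mod 12 = 3, 27 mod 21 = 6.

x ≡ 27 (mod 84).


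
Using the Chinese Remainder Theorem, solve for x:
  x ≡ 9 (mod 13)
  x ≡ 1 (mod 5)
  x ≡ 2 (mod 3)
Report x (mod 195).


Moduli 13, 5, 3 are pairwise coprime; by CRT there is a unique solution modulo M = 13 · 5 · 3 = 195.
Solve pairwise, accumulating the modulus:
  Start with x ≡ 9 (mod 13).
  Combine with x ≡ 1 (mod 5): since gcd(13, 5) = 1, we get a unique residue mod 65.
    Write x = 9 + 13·t and substitute into x ≡ 1 (mod 5): 13·t ≡ 1 − 9 = -8 (mod 5).
    Reduce coefficients mod 5: 3·t ≡ 2 (mod 5).
    The inverse of 3 mod 5 is 2 (since 3·2 = 6 = 1·5 + 1), so t ≡ 2·2 = 4 ≡ 4 (mod 5).
    Then x = 9 + 13·4 = 61, valid modulo lcm(13, 5) = 65: x ≡ 61 (mod 65).
  Combine with x ≡ 2 (mod 3): since gcd(65, 3) = 1, we get a unique residue mod 195.
    Write x = 61 + 65·t and substitute into x ≡ 2 (mod 3): 65·t ≡ 2 − 61 = -59 (mod 3).
    Reduce coefficients mod 3: 2·t ≡ 1 (mod 3).
    The inverse of 2 mod 3 is 2 (since 2·2 = 4 = 1·3 + 1), so t ≡ 2·1 = 2 ≡ 2 (mod 3).
    Then x = 61 + 65·2 = 191, valid modulo lcm(65, 3) = 195: x ≡ 191 (mod 195).
Verify: 191 mod 13 = 9 ✓, 191 mod 5 = 1 ✓, 191 mod 3 = 2 ✓.

x ≡ 191 (mod 195).


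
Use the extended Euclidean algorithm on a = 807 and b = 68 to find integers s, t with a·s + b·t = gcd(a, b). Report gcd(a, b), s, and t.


Euclidean algorithm on (807, 68) — divide until remainder is 0:
  807 = 11 · 68 + 59
  68 = 1 · 59 + 9
  59 = 6 · 9 + 5
  9 = 1 · 5 + 4
  5 = 1 · 4 + 1
  4 = 4 · 1 + 0
gcd(807, 68) = 1.
Track Bezout coefficients alongside the remainders: start with r₀ = 807 = a·1 + b·0 (s = 1, t = 0) and r₁ = 68 = a·0 + b·1 (s = 0, t = 1); each new remainder r_{k+1} = r_{k-1} − q_k·r_k inherits s_{k+1} = s_{k-1} − q_k·s_k, t_{k+1} = t_{k-1} − q_k·t_k, so r_k = a·s_k + b·t_k at every step:
  q = 11: r = 59, s = 1 − 11·0 = 1, t = 0 − 11·1 = -11  (check: 807·1 + 68·(-11) = 59)
  q = 1: r = 9, s = 0 − 1·1 = -1, t = 1 − 1·(-11) = 12  (check: 807·(-1) + 68·12 = 9)
  q = 6: r = 5, s = 1 − 6·(-1) = 7, t = -11 − 6·12 = -83  (check: 807·7 + 68·(-83) = 5)
  q = 1: r = 4, s = -1 − 1·7 = -8, t = 12 − 1·(-83) = 95  (check: 807·(-8) + 68·95 = 4)
  q = 1: r = 1, s = 7 − 1·(-8) = 15, t = -83 − 1·95 = -178  (check: 807·15 + 68·(-178) = 1)
The row with r = 1 (the gcd) gives the Bezout coefficients s = 15, t = -178.
Result: 807 · (15) + 68 · (-178) = 1.

gcd(807, 68) = 1; s = 15, t = -178 (check: 807·15 + 68·(-178) = 1).


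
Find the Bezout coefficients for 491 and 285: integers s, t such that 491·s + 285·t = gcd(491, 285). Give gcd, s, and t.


Euclidean algorithm on (491, 285) — divide until remainder is 0:
  491 = 1 · 285 + 206
  285 = 1 · 206 + 79
  206 = 2 · 79 + 48
  79 = 1 · 48 + 31
  48 = 1 · 31 + 17
  31 = 1 · 17 + 14
  17 = 1 · 14 + 3
  14 = 4 · 3 + 2
  3 = 1 · 2 + 1
  2 = 2 · 1 + 0
gcd(491, 285) = 1.
Track Bezout coefficients alongside the remainders: start with r₀ = 491 = a·1 + b·0 (s = 1, t = 0) and r₁ = 285 = a·0 + b·1 (s = 0, t = 1); each new remainder r_{k+1} = r_{k-1} − q_k·r_k inherits s_{k+1} = s_{k-1} − q_k·s_k, t_{k+1} = t_{k-1} − q_k·t_k, so r_k = a·s_k + b·t_k at every step:
  q = 1: r = 206, s = 1 − 1·0 = 1, t = 0 − 1·1 = -1  (check: 491·1 + 285·(-1) = 206)
  q = 1: r = 79, s = 0 − 1·1 = -1, t = 1 − 1·(-1) = 2  (check: 491·(-1) + 285·2 = 79)
  q = 2: r = 48, s = 1 − 2·(-1) = 3, t = -1 − 2·2 = -5  (check: 491·3 + 285·(-5) = 48)
  q = 1: r = 31, s = -1 − 1·3 = -4, t = 2 − 1·(-5) = 7  (check: 491·(-4) + 285·7 = 31)
  q = 1: r = 17, s = 3 − 1·(-4) = 7, t = -5 − 1·7 = -12  (check: 491·7 + 285·(-12) = 17)
  q = 1: r = 14, s = -4 − 1·7 = -11, t = 7 − 1·(-12) = 19  (check: 491·(-11) + 285·19 = 14)
  q = 1: r = 3, s = 7 − 1·(-11) = 18, t = -12 − 1·19 = -31  (check: 491·18 + 285·(-31) = 3)
  q = 4: r = 2, s = -11 − 4·18 = -83, t = 19 − 4·(-31) = 143  (check: 491·(-83) + 285·143 = 2)
  q = 1: r = 1, s = 18 − 1·(-83) = 101, t = -31 − 1·143 = -174  (check: 491·101 + 285·(-174) = 1)
The row with r = 1 (the gcd) gives the Bezout coefficients s = 101, t = -174.
Result: 491 · (101) + 285 · (-174) = 1.

gcd(491, 285) = 1; s = 101, t = -174 (check: 491·101 + 285·(-174) = 1).


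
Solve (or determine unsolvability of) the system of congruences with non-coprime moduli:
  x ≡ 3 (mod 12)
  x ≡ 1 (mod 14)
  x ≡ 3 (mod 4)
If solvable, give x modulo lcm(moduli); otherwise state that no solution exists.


Moduli 12, 14, 4 are not pairwise coprime, so CRT works modulo lcm(m_i) when all pairwise compatibility conditions hold.
Pairwise compatibility: gcd(m_i, m_j) must divide a_i - a_j for every pair.
Merge one congruence at a time:
  Start: x ≡ 3 (mod 12).
  Combine with x ≡ 1 (mod 14): gcd(12, 14) = 2; 1 - 3 = -2, which IS divisible by 2, so compatible.
    Write x = 3 + 12·t and substitute into x ≡ 1 (mod 14): 12·t ≡ 1 − 3 = -2 (mod 14).
    Divide the congruence (and modulus) by g = 2: 6·t ≡ -1 (mod 7).
    Reduce coefficients mod 7: 6·t ≡ 6 (mod 7).
    The inverse of 6 mod 7 is 6 (since 6·6 = 36 = 5·7 + 1), so t ≡ 6·6 = 36 ≡ 1 (mod 7).
    Then x = 3 + 12·1 = 15, valid modulo lcm(12, 14) = 84: x ≡ 15 (mod 84).
  Combine with x ≡ 3 (mod 4): gcd(84, 4) = 4; 3 - 15 = -12, which IS divisible by 4, so compatible.
    Write x = 15 + 84·t and substitute into x ≡ 3 (mod 4): 84·t ≡ 3 − 15 = -12 (mod 4).
    Divide the congruence (and modulus) by g = 4: 21·t ≡ -3 (mod 1).
    Modulo 1 every t works; take t = 0.
    Then x = 15 + 84·0 = 15, valid modulo lcm(84, 4) = 84: x ≡ 15 (mod 84).
Verify: 15 mod 12 = 3, 15 mod 14 = 1, 15 mod 4 = 3.

x ≡ 15 (mod 84).


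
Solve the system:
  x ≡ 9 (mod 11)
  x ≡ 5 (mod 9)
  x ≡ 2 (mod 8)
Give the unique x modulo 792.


Moduli 11, 9, 8 are pairwise coprime; by CRT there is a unique solution modulo M = 11 · 9 · 8 = 792.
Solve pairwise, accumulating the modulus:
  Start with x ≡ 9 (mod 11).
  Combine with x ≡ 5 (mod 9): since gcd(11, 9) = 1, we get a unique residue mod 99.
    Write x = 9 + 11·t and substitute into x ≡ 5 (mod 9): 11·t ≡ 5 − 9 = -4 (mod 9).
    Reduce coefficients mod 9: 2·t ≡ 5 (mod 9).
    The inverse of 2 mod 9 is 5 (since 2·5 = 10 = 1·9 + 1), so t ≡ 5·5 = 25 ≡ 7 (mod 9).
    Then x = 9 + 11·7 = 86, valid modulo lcm(11, 9) = 99: x ≡ 86 (mod 99).
  Combine with x ≡ 2 (mod 8): since gcd(99, 8) = 1, we get a unique residue mod 792.
    Write x = 86 + 99·t and substitute into x ≡ 2 (mod 8): 99·t ≡ 2 − 86 = -84 (mod 8).
    Reduce coefficients mod 8: 3·t ≡ 4 (mod 8).
    The inverse of 3 mod 8 is 3 (since 3·3 = 9 = 1·8 + 1), so t ≡ 3·4 = 12 ≡ 4 (mod 8).
    Then x = 86 + 99·4 = 482, valid modulo lcm(99, 8) = 792: x ≡ 482 (mod 792).
Verify: 482 mod 11 = 9 ✓, 482 mod 9 = 5 ✓, 482 mod 8 = 2 ✓.

x ≡ 482 (mod 792).


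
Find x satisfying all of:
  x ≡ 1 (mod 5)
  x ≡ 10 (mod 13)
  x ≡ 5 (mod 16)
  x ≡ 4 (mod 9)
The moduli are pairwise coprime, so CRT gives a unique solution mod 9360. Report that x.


Product of moduli M = 5 · 13 · 16 · 9 = 9360.
Merge one congruence at a time:
  Start: x ≡ 1 (mod 5).
  Combine with x ≡ 10 (mod 13); new modulus lcm = 65.
    Write x = 1 + 5·t and substitute into x ≡ 10 (mod 13): 5·t ≡ 10 − 1 = 9 (mod 13).
    The inverse of 5 mod 13 is 8 (since 5·8 = 40 = 3·13 + 1), so t ≡ 8·9 = 72 ≡ 7 (mod 13).
    Then x = 1 + 5·7 = 36, valid modulo lcm(5, 13) = 65: x ≡ 36 (mod 65).
  Combine with x ≡ 5 (mod 16); new modulus lcm = 1040.
    Write x = 36 + 65·t and substitute into x ≡ 5 (mod 16): 65·t ≡ 5 − 36 = -31 (mod 16).
    Reduce coefficients mod 16: 1·t ≡ 1 (mod 16).
    So t ≡ 1 (mod 16).
    Then x = 36 + 65·1 = 101, valid modulo lcm(65, 16) = 1040: x ≡ 101 (mod 1040).
  Combine with x ≡ 4 (mod 9); new modulus lcm = 9360.
    Write x = 101 + 1040·t and substitute into x ≡ 4 (mod 9): 1040·t ≡ 4 − 101 = -97 (mod 9).
    Reduce coefficients mod 9: 5·t ≡ 2 (mod 9).
    The inverse of 5 mod 9 is 2 (since 5·2 = 10 = 1·9 + 1), so t ≡ 2·2 = 4 ≡ 4 (mod 9).
    Then x = 101 + 1040·4 = 4261, valid modulo lcm(1040, 9) = 9360: x ≡ 4261 (mod 9360).
Verify against each original: 4261 mod 5 = 1, 4261 mod 13 = 10, 4261 mod 16 = 5, 4261 mod 9 = 4.

x ≡ 4261 (mod 9360).


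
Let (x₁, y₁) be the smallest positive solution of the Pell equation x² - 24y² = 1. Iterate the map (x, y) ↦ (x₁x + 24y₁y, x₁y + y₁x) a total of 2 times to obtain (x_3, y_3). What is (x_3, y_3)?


Step 1: Find the fundamental solution (x₁, y₁) of x² - 24y² = 1.
  Expand √24 as a continued fraction. a₀ = ⌊√24⌋ = 4; iterate m_{k+1} = d_k·a_k − m_k, d_{k+1} = (24 − m_{k+1}²)/d_k, a_{k+1} = ⌊(a₀ + m_{k+1})/d_{k+1}⌋ (starting m₀ = 0, d₀ = 1), with convergents p_k = a_k·p_{k-1} + p_{k-2}, q_k = a_k·q_{k-1} + q_{k-2} (p₋₁ = 1, q₋₁ = 0):
  k = 0: a₀ = 4; p₀/q₀ = 4/1; p₀² − 24·q₀² = 16 − 24 = -8.
  k = 1: m = 4, d = 8, a = ⌊(4 + 4)/8⌋ = 1; p/q = (1·4 + 1)/(1·1 + 0) = 5/1; p² − 24·q² = 25 − 24 = 1.
  The first convergent with p² − 24·q² = 1 gives the fundamental solution (x₁, y₁) = (5, 1).
Step 2: Apply the recurrence (x_{n+1}, y_{n+1}) = (x₁x_n + 24y₁y_n, x₁y_n + y₁x_n) repeatedly.
  From (x_1, y_1) = (5, 1): x_2 = 5·5 + 24·1·1 = 49; y_2 = 5·1 + 1·5 = 10.
  From (x_2, y_2) = (49, 10): x_3 = 5·49 + 24·1·10 = 485; y_3 = 5·10 + 1·49 = 99.
Step 3: Verify x_3² - 24·y_3² = 235225 - 235224 = 1 (should be 1). ✓

(x_1, y_1) = (5, 1); (x_3, y_3) = (485, 99).


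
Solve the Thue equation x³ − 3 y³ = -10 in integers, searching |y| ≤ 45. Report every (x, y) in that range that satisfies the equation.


The equation is x³ - 3y³ = -10. For fixed y, x³ = 3·y³ − 10, so a solution requires the RHS to be a perfect cube.
Strategy: iterate y from -45 to 45, compute RHS = 3·y³ − 10, and check whether it is a (positive or negative) perfect cube.
Check small values of y:
  y = 0: RHS = -10 is not a perfect cube.
  y = 1: RHS = -7 is not a perfect cube.
  y = -1: RHS = -13 is not a perfect cube.
  y = 2: RHS = 14 is not a perfect cube.
  y = -2: RHS = -34 is not a perfect cube.
  y = 3: RHS = 71 is not a perfect cube.
  y = -3: RHS = -91 is not a perfect cube.
Continuing, at y = -9: RHS = -2197 = (-13)³ ⇒ x = -13 works.
Searching the remaining y in |y| ≤ 45 finds no further solutions.
Collected solutions: (-13, -9).

Solutions (with |y| ≤ 45): (-13, -9).


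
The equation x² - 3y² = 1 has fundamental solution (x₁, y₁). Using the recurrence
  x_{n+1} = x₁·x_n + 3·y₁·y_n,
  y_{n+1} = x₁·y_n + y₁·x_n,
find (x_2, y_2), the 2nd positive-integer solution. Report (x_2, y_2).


Step 1: Find the fundamental solution (x₁, y₁) of x² - 3y² = 1.
  Expand √3 as a continued fraction. a₀ = ⌊√3⌋ = 1; iterate m_{k+1} = d_k·a_k − m_k, d_{k+1} = (3 − m_{k+1}²)/d_k, a_{k+1} = ⌊(a₀ + m_{k+1})/d_{k+1}⌋ (starting m₀ = 0, d₀ = 1), with convergents p_k = a_k·p_{k-1} + p_{k-2}, q_k = a_k·q_{k-1} + q_{k-2} (p₋₁ = 1, q₋₁ = 0):
  k = 0: a₀ = 1; p₀/q₀ = 1/1; p₀² − 3·q₀² = 1 − 3 = -2.
  k = 1: m = 1, d = 2, a = ⌊(1 + 1)/2⌋ = 1; p/q = (1·1 + 1)/(1·1 + 0) = 2/1; p² − 3·q² = 4 − 3 = 1.
  The first convergent with p² − 3·q² = 1 gives the fundamental solution (x₁, y₁) = (2, 1).
Step 2: Apply the recurrence (x_{n+1}, y_{n+1}) = (x₁x_n + 3y₁y_n, x₁y_n + y₁x_n) repeatedly.
  From (x_1, y_1) = (2, 1): x_2 = 2·2 + 3·1·1 = 7; y_2 = 2·1 + 1·2 = 4.
Step 3: Verify x_2² - 3·y_2² = 49 - 48 = 1 (should be 1). ✓

(x_1, y_1) = (2, 1); (x_2, y_2) = (7, 4).


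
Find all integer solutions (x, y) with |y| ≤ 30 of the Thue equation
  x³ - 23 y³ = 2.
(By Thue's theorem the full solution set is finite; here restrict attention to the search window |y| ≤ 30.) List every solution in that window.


The equation is x³ - 23y³ = 2. For fixed y, x³ = 23·y³ + 2, so a solution requires the RHS to be a perfect cube.
Strategy: iterate y from -30 to 30, compute RHS = 23·y³ + 2, and check whether it is a (positive or negative) perfect cube.
Check small values of y:
  y = 0: RHS = 2 is not a perfect cube.
  y = 1: RHS = 25 is not a perfect cube.
  y = -1: RHS = -21 is not a perfect cube.
  y = 2: RHS = 186 is not a perfect cube.
  y = -2: RHS = -182 is not a perfect cube.
  y = 3: RHS = 623 is not a perfect cube.
  y = -3: RHS = -619 is not a perfect cube.
Continuing the search up to |y| = 30 finds no solutions either.
No (x, y) in the scanned range satisfies the equation.

No integer solutions with |y| ≤ 30.


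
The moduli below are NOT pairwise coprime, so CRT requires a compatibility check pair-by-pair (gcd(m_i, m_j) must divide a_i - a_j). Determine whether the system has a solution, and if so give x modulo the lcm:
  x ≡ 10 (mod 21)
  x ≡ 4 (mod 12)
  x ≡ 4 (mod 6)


Moduli 21, 12, 6 are not pairwise coprime, so CRT works modulo lcm(m_i) when all pairwise compatibility conditions hold.
Pairwise compatibility: gcd(m_i, m_j) must divide a_i - a_j for every pair.
Merge one congruence at a time:
  Start: x ≡ 10 (mod 21).
  Combine with x ≡ 4 (mod 12): gcd(21, 12) = 3; 4 - 10 = -6, which IS divisible by 3, so compatible.
    Write x = 10 + 21·t and substitute into x ≡ 4 (mod 12): 21·t ≡ 4 − 10 = -6 (mod 12).
    Divide the congruence (and modulus) by g = 3: 7·t ≡ -2 (mod 4).
    Reduce coefficients mod 4: 3·t ≡ 2 (mod 4).
    The inverse of 3 mod 4 is 3 (since 3·3 = 9 = 2·4 + 1), so t ≡ 3·2 = 6 ≡ 2 (mod 4).
    Then x = 10 + 21·2 = 52, valid modulo lcm(21, 12) = 84: x ≡ 52 (mod 84).
  Combine with x ≡ 4 (mod 6): gcd(84, 6) = 6; 4 - 52 = -48, which IS divisible by 6, so compatible.
    Write x = 52 + 84·t and substitute into x ≡ 4 (mod 6): 84·t ≡ 4 − 52 = -48 (mod 6).
    Divide the congruence (and modulus) by g = 6: 14·t ≡ -8 (mod 1).
    Modulo 1 every t works; take t = 0.
    Then x = 52 + 84·0 = 52, valid modulo lcm(84, 6) = 84: x ≡ 52 (mod 84).
Verify: 52 mod 21 = 10, 52 mod 12 = 4, 52 mod 6 = 4.

x ≡ 52 (mod 84).


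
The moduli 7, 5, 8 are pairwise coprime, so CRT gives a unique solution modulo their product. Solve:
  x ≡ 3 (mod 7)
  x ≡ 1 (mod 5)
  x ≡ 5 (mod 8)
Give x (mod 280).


Moduli 7, 5, 8 are pairwise coprime; by CRT there is a unique solution modulo M = 7 · 5 · 8 = 280.
Solve pairwise, accumulating the modulus:
  Start with x ≡ 3 (mod 7).
  Combine with x ≡ 1 (mod 5): since gcd(7, 5) = 1, we get a unique residue mod 35.
    Write x = 3 + 7·t and substitute into x ≡ 1 (mod 5): 7·t ≡ 1 − 3 = -2 (mod 5).
    Reduce coefficients mod 5: 2·t ≡ 3 (mod 5).
    The inverse of 2 mod 5 is 3 (since 2·3 = 6 = 1·5 + 1), so t ≡ 3·3 = 9 ≡ 4 (mod 5).
    Then x = 3 + 7·4 = 31, valid modulo lcm(7, 5) = 35: x ≡ 31 (mod 35).
  Combine with x ≡ 5 (mod 8): since gcd(35, 8) = 1, we get a unique residue mod 280.
    Write x = 31 + 35·t and substitute into x ≡ 5 (mod 8): 35·t ≡ 5 − 31 = -26 (mod 8).
    Reduce coefficients mod 8: 3·t ≡ 6 (mod 8).
    The inverse of 3 mod 8 is 3 (since 3·3 = 9 = 1·8 + 1), so t ≡ 3·6 = 18 ≡ 2 (mod 8).
    Then x = 31 + 35·2 = 101, valid modulo lcm(35, 8) = 280: x ≡ 101 (mod 280).
Verify: 101 mod 7 = 3 ✓, 101 mod 5 = 1 ✓, 101 mod 8 = 5 ✓.

x ≡ 101 (mod 280).


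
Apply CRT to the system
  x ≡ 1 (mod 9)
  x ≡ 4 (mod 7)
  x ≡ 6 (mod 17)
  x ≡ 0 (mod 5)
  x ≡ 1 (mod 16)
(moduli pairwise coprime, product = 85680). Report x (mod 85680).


Product of moduli M = 9 · 7 · 17 · 5 · 16 = 85680.
Merge one congruence at a time:
  Start: x ≡ 1 (mod 9).
  Combine with x ≡ 4 (mod 7); new modulus lcm = 63.
    Write x = 1 + 9·t and substitute into x ≡ 4 (mod 7): 9·t ≡ 4 − 1 = 3 (mod 7).
    Reduce coefficients mod 7: 2·t ≡ 3 (mod 7).
    The inverse of 2 mod 7 is 4 (since 2·4 = 8 = 1·7 + 1), so t ≡ 4·3 = 12 ≡ 5 (mod 7).
    Then x = 1 + 9·5 = 46, valid modulo lcm(9, 7) = 63: x ≡ 46 (mod 63).
  Combine with x ≡ 6 (mod 17); new modulus lcm = 1071.
    Write x = 46 + 63·t and substitute into x ≡ 6 (mod 17): 63·t ≡ 6 − 46 = -40 (mod 17).
    Reduce coefficients mod 17: 12·t ≡ 11 (mod 17).
    The inverse of 12 mod 17 is 10 (since 12·10 = 120 = 7·17 + 1), so t ≡ 10·11 = 110 ≡ 8 (mod 17).
    Then x = 46 + 63·8 = 550, valid modulo lcm(63, 17) = 1071: x ≡ 550 (mod 1071).
  Combine with x ≡ 0 (mod 5); new modulus lcm = 5355.
    Write x = 550 + 1071·t and substitute into x ≡ 0 (mod 5): 1071·t ≡ 0 − 550 = -550 (mod 5).
    Reduce coefficients mod 5: 1·t ≡ 0 (mod 5).
    So t ≡ 0 (mod 5).
    Then x = 550 + 1071·0 = 550, valid modulo lcm(1071, 5) = 5355: x ≡ 550 (mod 5355).
  Combine with x ≡ 1 (mod 16); new modulus lcm = 85680.
    Write x = 550 + 5355·t and substitute into x ≡ 1 (mod 16): 5355·t ≡ 1 − 550 = -549 (mod 16).
    Reduce coefficients mod 16: 11·t ≡ 11 (mod 16).
    The inverse of 11 mod 16 is 3 (since 11·3 = 33 = 2·16 + 1), so t ≡ 3·11 = 33 ≡ 1 (mod 16).
    Then x = 550 + 5355·1 = 5905, valid modulo lcm(5355, 16) = 85680: x ≡ 5905 (mod 85680).
Verify against each original: 5905 mod 9 = 1, 5905 mod 7 = 4, 5905 mod 17 = 6, 5905 mod 5 = 0, 5905 mod 16 = 1.

x ≡ 5905 (mod 85680).


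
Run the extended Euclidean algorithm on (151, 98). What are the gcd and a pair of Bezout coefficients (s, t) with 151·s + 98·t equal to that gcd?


Euclidean algorithm on (151, 98) — divide until remainder is 0:
  151 = 1 · 98 + 53
  98 = 1 · 53 + 45
  53 = 1 · 45 + 8
  45 = 5 · 8 + 5
  8 = 1 · 5 + 3
  5 = 1 · 3 + 2
  3 = 1 · 2 + 1
  2 = 2 · 1 + 0
gcd(151, 98) = 1.
Track Bezout coefficients alongside the remainders: start with r₀ = 151 = a·1 + b·0 (s = 1, t = 0) and r₁ = 98 = a·0 + b·1 (s = 0, t = 1); each new remainder r_{k+1} = r_{k-1} − q_k·r_k inherits s_{k+1} = s_{k-1} − q_k·s_k, t_{k+1} = t_{k-1} − q_k·t_k, so r_k = a·s_k + b·t_k at every step:
  q = 1: r = 53, s = 1 − 1·0 = 1, t = 0 − 1·1 = -1  (check: 151·1 + 98·(-1) = 53)
  q = 1: r = 45, s = 0 − 1·1 = -1, t = 1 − 1·(-1) = 2  (check: 151·(-1) + 98·2 = 45)
  q = 1: r = 8, s = 1 − 1·(-1) = 2, t = -1 − 1·2 = -3  (check: 151·2 + 98·(-3) = 8)
  q = 5: r = 5, s = -1 − 5·2 = -11, t = 2 − 5·(-3) = 17  (check: 151·(-11) + 98·17 = 5)
  q = 1: r = 3, s = 2 − 1·(-11) = 13, t = -3 − 1·17 = -20  (check: 151·13 + 98·(-20) = 3)
  q = 1: r = 2, s = -11 − 1·13 = -24, t = 17 − 1·(-20) = 37  (check: 151·(-24) + 98·37 = 2)
  q = 1: r = 1, s = 13 − 1·(-24) = 37, t = -20 − 1·37 = -57  (check: 151·37 + 98·(-57) = 1)
The row with r = 1 (the gcd) gives the Bezout coefficients s = 37, t = -57.
Result: 151 · (37) + 98 · (-57) = 1.

gcd(151, 98) = 1; s = 37, t = -57 (check: 151·37 + 98·(-57) = 1).


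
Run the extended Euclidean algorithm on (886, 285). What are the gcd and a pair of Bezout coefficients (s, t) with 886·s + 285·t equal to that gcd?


Euclidean algorithm on (886, 285) — divide until remainder is 0:
  886 = 3 · 285 + 31
  285 = 9 · 31 + 6
  31 = 5 · 6 + 1
  6 = 6 · 1 + 0
gcd(886, 285) = 1.
Track Bezout coefficients alongside the remainders: start with r₀ = 886 = a·1 + b·0 (s = 1, t = 0) and r₁ = 285 = a·0 + b·1 (s = 0, t = 1); each new remainder r_{k+1} = r_{k-1} − q_k·r_k inherits s_{k+1} = s_{k-1} − q_k·s_k, t_{k+1} = t_{k-1} − q_k·t_k, so r_k = a·s_k + b·t_k at every step:
  q = 3: r = 31, s = 1 − 3·0 = 1, t = 0 − 3·1 = -3  (check: 886·1 + 285·(-3) = 31)
  q = 9: r = 6, s = 0 − 9·1 = -9, t = 1 − 9·(-3) = 28  (check: 886·(-9) + 285·28 = 6)
  q = 5: r = 1, s = 1 − 5·(-9) = 46, t = -3 − 5·28 = -143  (check: 886·46 + 285·(-143) = 1)
The row with r = 1 (the gcd) gives the Bezout coefficients s = 46, t = -143.
Result: 886 · (46) + 285 · (-143) = 1.

gcd(886, 285) = 1; s = 46, t = -143 (check: 886·46 + 285·(-143) = 1).


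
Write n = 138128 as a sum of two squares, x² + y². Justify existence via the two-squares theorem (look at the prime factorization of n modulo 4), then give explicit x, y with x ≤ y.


Step 1: Factor n = 138128 = 2^4 · 89 · 97.
Step 2: Check the mod-4 condition on each prime factor: 2 = 2 (special); 89 ≡ 1 (mod 4), exponent 1; 97 ≡ 1 (mod 4), exponent 1.
All primes ≡ 3 (mod 4) appear to even exponent (or don't appear), so by the two-squares theorem n IS expressible as a sum of two squares.
Step 3: Build a representation. Group n = k² · m with k = 4 and m = 89 · 97 = 8633 (a product of primes ≡ 1 (mod 4)); a representation of m scales to one of n via (k·x)² + (k·y)² = k²(x² + y²). Each prime p ≡ 1 (mod 4) is itself a sum of two squares; find a² by testing p − a² for a perfect square:
  89: 89 − 1² = 88, 89 − 2² = 85, 89 − 3² = 80, 89 − 4² = 73, 89 − 5² = 64 = 8² ⇒ 89 = 5² + 8².
  97: 97 − 1² = 96, 97 − 2² = 93, 97 − 3² = 88, 97 − 4² = 81 = 9² ⇒ 97 = 4² + 9².
  Combine using the Brahmagupta–Fibonacci identity (a² + b²)(c² + d²) = (ac − bd)² + (ad + bc)² = (ac + bd)² + (ad − bc)²:
  89 · 97 = 8633: from (5² + 8²)(4² + 9²), take (5·4 − 8·9, 5·9 + 8·4) = (20 − 72, 45 + 32) = (-52, 77); dropping signs (only squares matter) gives (52, 77); check 52² + 77² = 2704 + 5929 = 8633 ✓.
  Scale by k = 4: (4·52, 4·77) = (208, 308).
Step 4: Order so x ≤ y and verify: 208² + 308² = 43264 + 94864 = 138128 = n. ✓

n = 138128 = 208² + 308² (one valid representation with x ≤ y).


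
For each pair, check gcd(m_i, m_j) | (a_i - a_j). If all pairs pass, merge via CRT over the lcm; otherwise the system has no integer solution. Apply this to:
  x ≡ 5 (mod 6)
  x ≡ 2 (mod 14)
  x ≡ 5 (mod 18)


Moduli 6, 14, 18 are not pairwise coprime, so CRT works modulo lcm(m_i) when all pairwise compatibility conditions hold.
Pairwise compatibility: gcd(m_i, m_j) must divide a_i - a_j for every pair.
Merge one congruence at a time:
  Start: x ≡ 5 (mod 6).
  Combine with x ≡ 2 (mod 14): gcd(6, 14) = 2, and 2 - 5 = -3 is NOT divisible by 2.
    ⇒ system is inconsistent (no integer solution).

No solution (the system is inconsistent).


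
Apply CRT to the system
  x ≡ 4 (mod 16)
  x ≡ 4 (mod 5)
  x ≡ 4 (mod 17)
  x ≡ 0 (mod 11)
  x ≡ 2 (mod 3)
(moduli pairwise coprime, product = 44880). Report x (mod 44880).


Product of moduli M = 16 · 5 · 17 · 11 · 3 = 44880.
Merge one congruence at a time:
  Start: x ≡ 4 (mod 16).
  Combine with x ≡ 4 (mod 5); new modulus lcm = 80.
    Write x = 4 + 16·t and substitute into x ≡ 4 (mod 5): 16·t ≡ 4 − 4 = 0 (mod 5).
    Reduce coefficients mod 5: 1·t ≡ 0 (mod 5).
    So t ≡ 0 (mod 5).
    Then x = 4 + 16·0 = 4, valid modulo lcm(16, 5) = 80: x ≡ 4 (mod 80).
  Combine with x ≡ 4 (mod 17); new modulus lcm = 1360.
    Write x = 4 + 80·t and substitute into x ≡ 4 (mod 17): 80·t ≡ 4 − 4 = 0 (mod 17).
    Reduce coefficients mod 17: 12·t ≡ 0 (mod 17).
    The inverse of 12 mod 17 is 10 (since 12·10 = 120 = 7·17 + 1), so t ≡ 10·0 = 0 ≡ 0 (mod 17).
    Then x = 4 + 80·0 = 4, valid modulo lcm(80, 17) = 1360: x ≡ 4 (mod 1360).
  Combine with x ≡ 0 (mod 11); new modulus lcm = 14960.
    Write x = 4 + 1360·t and substitute into x ≡ 0 (mod 11): 1360·t ≡ 0 − 4 = -4 (mod 11).
    Reduce coefficients mod 11: 7·t ≡ 7 (mod 11).
    The inverse of 7 mod 11 is 8 (since 7·8 = 56 = 5·11 + 1), so t ≡ 8·7 = 56 ≡ 1 (mod 11).
    Then x = 4 + 1360·1 = 1364, valid modulo lcm(1360, 11) = 14960: x ≡ 1364 (mod 14960).
  Combine with x ≡ 2 (mod 3); new modulus lcm = 44880.
    Write x = 1364 + 14960·t and substitute into x ≡ 2 (mod 3): 14960·t ≡ 2 − 1364 = -1362 (mod 3).
    Reduce coefficients mod 3: 2·t ≡ 0 (mod 3).
    The inverse of 2 mod 3 is 2 (since 2·2 = 4 = 1·3 + 1), so t ≡ 2·0 = 0 ≡ 0 (mod 3).
    Then x = 1364 + 14960·0 = 1364, valid modulo lcm(14960, 3) = 44880: x ≡ 1364 (mod 44880).
Verify against each original: 1364 mod 16 = 4, 1364 mod 5 = 4, 1364 mod 17 = 4, 1364 mod 11 = 0, 1364 mod 3 = 2.

x ≡ 1364 (mod 44880).


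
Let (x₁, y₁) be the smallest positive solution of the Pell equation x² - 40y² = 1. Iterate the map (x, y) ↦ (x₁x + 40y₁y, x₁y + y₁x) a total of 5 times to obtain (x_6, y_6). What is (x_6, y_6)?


Step 1: Find the fundamental solution (x₁, y₁) of x² - 40y² = 1.
  Expand √40 as a continued fraction. a₀ = ⌊√40⌋ = 6; iterate m_{k+1} = d_k·a_k − m_k, d_{k+1} = (40 − m_{k+1}²)/d_k, a_{k+1} = ⌊(a₀ + m_{k+1})/d_{k+1}⌋ (starting m₀ = 0, d₀ = 1), with convergents p_k = a_k·p_{k-1} + p_{k-2}, q_k = a_k·q_{k-1} + q_{k-2} (p₋₁ = 1, q₋₁ = 0):
  k = 0: a₀ = 6; p₀/q₀ = 6/1; p₀² − 40·q₀² = 36 − 40 = -4.
  k = 1: m = 6, d = 4, a = ⌊(6 + 6)/4⌋ = 3; p/q = (3·6 + 1)/(3·1 + 0) = 19/3; p² − 40·q² = 361 − 360 = 1.
  The first convergent with p² − 40·q² = 1 gives the fundamental solution (x₁, y₁) = (19, 3).
Step 2: Apply the recurrence (x_{n+1}, y_{n+1}) = (x₁x_n + 40y₁y_n, x₁y_n + y₁x_n) repeatedly.
  From (x_1, y_1) = (19, 3): x_2 = 19·19 + 40·3·3 = 721; y_2 = 19·3 + 3·19 = 114.
  From (x_2, y_2) = (721, 114): x_3 = 19·721 + 40·3·114 = 27379; y_3 = 19·114 + 3·721 = 4329.
  From (x_3, y_3) = (27379, 4329): x_4 = 19·27379 + 40·3·4329 = 1039681; y_4 = 19·4329 + 3·27379 = 164388.
  From (x_4, y_4) = (1039681, 164388): x_5 = 19·1039681 + 40·3·164388 = 39480499; y_5 = 19·164388 + 3·1039681 = 6242415.
  From (x_5, y_5) = (39480499, 6242415): x_6 = 19·39480499 + 40·3·6242415 = 1499219281; y_6 = 19·6242415 + 3·39480499 = 237047382.
Step 3: Verify x_6² - 40·y_6² = 2247658452522156961 - 2247658452522156960 = 1 (should be 1). ✓

(x_1, y_1) = (19, 3); (x_6, y_6) = (1499219281, 237047382).


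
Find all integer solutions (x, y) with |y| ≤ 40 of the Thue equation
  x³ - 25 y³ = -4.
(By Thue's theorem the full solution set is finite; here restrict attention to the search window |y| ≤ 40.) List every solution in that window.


The equation is x³ - 25y³ = -4. For fixed y, x³ = 25·y³ − 4, so a solution requires the RHS to be a perfect cube.
Strategy: iterate y from -40 to 40, compute RHS = 25·y³ − 4, and check whether it is a (positive or negative) perfect cube.
Check small values of y:
  y = 0: RHS = -4 is not a perfect cube.
  y = 1: RHS = 21 is not a perfect cube.
  y = -1: RHS = -29 is not a perfect cube.
  y = 2: RHS = 196 is not a perfect cube.
  y = -2: RHS = -204 is not a perfect cube.
  y = 3: RHS = 671 is not a perfect cube.
  y = -3: RHS = -679 is not a perfect cube.
Continuing the search up to |y| = 40 finds no solutions either.
No (x, y) in the scanned range satisfies the equation.

No integer solutions with |y| ≤ 40.


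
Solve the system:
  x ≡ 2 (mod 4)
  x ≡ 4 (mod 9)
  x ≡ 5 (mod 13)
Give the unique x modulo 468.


Moduli 4, 9, 13 are pairwise coprime; by CRT there is a unique solution modulo M = 4 · 9 · 13 = 468.
Solve pairwise, accumulating the modulus:
  Start with x ≡ 2 (mod 4).
  Combine with x ≡ 4 (mod 9): since gcd(4, 9) = 1, we get a unique residue mod 36.
    Write x = 2 + 4·t and substitute into x ≡ 4 (mod 9): 4·t ≡ 4 − 2 = 2 (mod 9).
    The inverse of 4 mod 9 is 7 (since 4·7 = 28 = 3·9 + 1), so t ≡ 7·2 = 14 ≡ 5 (mod 9).
    Then x = 2 + 4·5 = 22, valid modulo lcm(4, 9) = 36: x ≡ 22 (mod 36).
  Combine with x ≡ 5 (mod 13): since gcd(36, 13) = 1, we get a unique residue mod 468.
    Write x = 22 + 36·t and substitute into x ≡ 5 (mod 13): 36·t ≡ 5 − 22 = -17 (mod 13).
    Reduce coefficients mod 13: 10·t ≡ 9 (mod 13).
    The inverse of 10 mod 13 is 4 (since 10·4 = 40 = 3·13 + 1), so t ≡ 4·9 = 36 ≡ 10 (mod 13).
    Then x = 22 + 36·10 = 382, valid modulo lcm(36, 13) = 468: x ≡ 382 (mod 468).
Verify: 382 mod 4 = 2 ✓, 382 mod 9 = 4 ✓, 382 mod 13 = 5 ✓.

x ≡ 382 (mod 468).
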